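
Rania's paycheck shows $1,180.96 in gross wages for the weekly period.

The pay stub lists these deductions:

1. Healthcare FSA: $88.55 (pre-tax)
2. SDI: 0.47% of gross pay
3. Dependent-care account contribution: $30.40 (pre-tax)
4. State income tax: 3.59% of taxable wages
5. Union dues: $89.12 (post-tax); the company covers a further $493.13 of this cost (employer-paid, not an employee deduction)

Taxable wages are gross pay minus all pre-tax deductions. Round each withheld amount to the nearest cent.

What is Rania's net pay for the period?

$929.21

Healthcare FSA: $88.55
Dependent-care account contribution: $30.40
Pre-tax total = $88.55 + $30.40 = $118.95
Taxable wages = $1,180.96 − $118.95 = $1,062.01
State income tax: $1,062.01 × 0.0359 = $38.13
SDI: $1,180.96 × 0.0047 = $5.55
Union dues: $89.12
(Employer's $493.13 toward union dues is not withheld from the employee.)
Total deductions = $88.55 + $30.40 + $38.13 + $5.55 + $89.12 = $251.75
Net pay = $1,180.96 − $251.75 = $929.21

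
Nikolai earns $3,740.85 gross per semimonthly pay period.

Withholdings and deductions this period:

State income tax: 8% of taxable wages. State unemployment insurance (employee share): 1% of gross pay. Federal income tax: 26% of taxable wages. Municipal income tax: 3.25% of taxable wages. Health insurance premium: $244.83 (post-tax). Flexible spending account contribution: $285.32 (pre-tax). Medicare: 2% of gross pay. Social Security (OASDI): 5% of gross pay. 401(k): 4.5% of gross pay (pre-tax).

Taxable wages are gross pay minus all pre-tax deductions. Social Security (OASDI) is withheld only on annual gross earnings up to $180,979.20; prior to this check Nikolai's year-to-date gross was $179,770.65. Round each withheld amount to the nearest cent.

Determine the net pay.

$1,645.22

Flexible spending account contribution: $285.32
401(k): $3,740.85 × 0.045 = $168.34
Pre-tax total = $285.32 + $168.34 = $453.66
Taxable wages = $3,740.85 − $453.66 = $3,287.19
State income tax: $3,287.19 × 0.08 = $262.98
Federal income tax: $3,287.19 × 0.26 = $854.67
Municipal income tax: $3,287.19 × 0.0325 = $106.83
State unemployment insurance (employee share): $3,740.85 × 0.01 = $37.41
Social Security (OASDI): only $180,979.20 − $179,770.65 = $1,208.55 of this check is subject → $1,208.55 × 0.05 = $60.43
Medicare: $3,740.85 × 0.02 = $74.82
Health insurance premium: $244.83
Total deductions = $285.32 + $168.34 + $262.98 + $854.67 + $106.83 + $37.41 + $60.43 + $74.82 + $244.83 = $2,095.63
Net pay = $3,740.85 − $2,095.63 = $1,645.22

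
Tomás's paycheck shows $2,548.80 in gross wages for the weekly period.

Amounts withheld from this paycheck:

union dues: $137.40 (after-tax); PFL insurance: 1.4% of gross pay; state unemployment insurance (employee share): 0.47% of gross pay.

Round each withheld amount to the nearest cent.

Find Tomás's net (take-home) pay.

$2,363.74

State unemployment insurance (employee share): $2,548.80 × 0.0047 = $11.98
PFL insurance: $2,548.80 × 0.014 = $35.68
Union dues: $137.40
Total deductions = $11.98 + $35.68 + $137.40 = $185.06
Net pay = $2,548.80 − $185.06 = $2,363.74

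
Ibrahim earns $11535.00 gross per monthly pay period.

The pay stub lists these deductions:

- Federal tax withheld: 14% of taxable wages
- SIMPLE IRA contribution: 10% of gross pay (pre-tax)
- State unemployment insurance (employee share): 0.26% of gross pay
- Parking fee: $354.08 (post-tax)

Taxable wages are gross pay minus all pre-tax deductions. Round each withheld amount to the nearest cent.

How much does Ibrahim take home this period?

$8544.02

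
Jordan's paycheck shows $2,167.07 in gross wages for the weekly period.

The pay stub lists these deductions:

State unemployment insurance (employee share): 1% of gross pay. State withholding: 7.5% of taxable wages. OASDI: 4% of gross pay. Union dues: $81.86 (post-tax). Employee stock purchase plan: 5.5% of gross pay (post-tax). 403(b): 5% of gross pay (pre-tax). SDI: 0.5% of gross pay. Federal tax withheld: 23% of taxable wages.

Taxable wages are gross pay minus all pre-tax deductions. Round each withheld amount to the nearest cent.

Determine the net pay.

403(b): $2,167.07 × 0.05 = $108.35
Taxable wages = $2,167.07 − $108.35 = $2,058.72
Federal tax withheld: $2,058.72 × 0.23 = $473.51
State withholding: $2,058.72 × 0.075 = $154.40
SDI: $2,167.07 × 0.005 = $10.84
State unemployment insurance (employee share): $2,167.07 × 0.01 = $21.67
OASDI: $2,167.07 × 0.04 = $86.68
Employee stock purchase plan: $2,167.07 × 0.055 = $119.19
Union dues: $81.86
Total deductions = $108.35 + $473.51 + $154.40 + $10.84 + $21.67 + $86.68 + $119.19 + $81.86 = $1,056.50
Net pay = $2,167.07 − $1,056.50 = $1,110.57

$1,110.57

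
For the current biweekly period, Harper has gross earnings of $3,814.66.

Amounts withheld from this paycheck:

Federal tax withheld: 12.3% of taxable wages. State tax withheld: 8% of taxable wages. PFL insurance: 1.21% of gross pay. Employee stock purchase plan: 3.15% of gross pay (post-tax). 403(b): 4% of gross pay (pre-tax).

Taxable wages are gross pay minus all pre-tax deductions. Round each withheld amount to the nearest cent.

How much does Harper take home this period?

$2,752.35

403(b): $3,814.66 × 0.04 = $152.59
Taxable wages = $3,814.66 − $152.59 = $3,662.07
Federal tax withheld: $3,662.07 × 0.123 = $450.43
State tax withheld: $3,662.07 × 0.08 = $292.97
PFL insurance: $3,814.66 × 0.0121 = $46.16
Employee stock purchase plan: $3,814.66 × 0.0315 = $120.16
Total deductions = $152.59 + $450.43 + $292.97 + $46.16 + $120.16 = $1,062.31
Net pay = $3,814.66 − $1,062.31 = $2,752.35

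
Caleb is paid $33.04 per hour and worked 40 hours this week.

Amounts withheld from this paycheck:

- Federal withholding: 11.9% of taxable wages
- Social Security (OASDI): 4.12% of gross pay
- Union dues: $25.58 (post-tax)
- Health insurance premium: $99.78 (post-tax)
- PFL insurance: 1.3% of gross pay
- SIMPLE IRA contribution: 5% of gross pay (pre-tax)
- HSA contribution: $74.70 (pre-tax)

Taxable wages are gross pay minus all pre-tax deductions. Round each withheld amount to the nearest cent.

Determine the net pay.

$843.31

Gross pay: 40 × $33.04 = $1321.60
SIMPLE IRA contribution: $1321.60 × 0.05 = $66.08
HSA contribution: $74.70
Pre-tax total = $66.08 + $74.70 = $140.78
Taxable wages = $1321.60 − $140.78 = $1180.82
Federal withholding: $1180.82 × 0.119 = $140.52
PFL insurance: $1321.60 × 0.013 = $17.18
Social Security (OASDI): $1321.60 × 0.0412 = $54.45
Health insurance premium: $99.78
Union dues: $25.58
Total deductions = $66.08 + $74.70 + $140.52 + $17.18 + $54.45 + $99.78 + $25.58 = $478.29
Net pay = $1321.60 − $478.29 = $843.31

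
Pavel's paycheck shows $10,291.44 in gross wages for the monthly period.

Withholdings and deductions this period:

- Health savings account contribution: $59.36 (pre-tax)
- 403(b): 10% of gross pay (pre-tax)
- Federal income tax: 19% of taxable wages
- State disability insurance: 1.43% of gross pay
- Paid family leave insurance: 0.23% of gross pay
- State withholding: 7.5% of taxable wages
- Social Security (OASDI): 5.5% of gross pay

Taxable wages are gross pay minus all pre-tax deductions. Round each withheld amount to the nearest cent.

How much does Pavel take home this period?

403(b): $10,291.44 × 0.1 = $1,029.14
Health savings account contribution: $59.36
Pre-tax total = $1,029.14 + $59.36 = $1,088.50
Taxable wages = $10,291.44 − $1,088.50 = $9,202.94
Federal income tax: $9,202.94 × 0.19 = $1,748.56
State withholding: $9,202.94 × 0.075 = $690.22
Social Security (OASDI): $10,291.44 × 0.055 = $566.03
Paid family leave insurance: $10,291.44 × 0.0023 = $23.67
State disability insurance: $10,291.44 × 0.0143 = $147.17
Total deductions = $1,029.14 + $59.36 + $1,748.56 + $690.22 + $566.03 + $23.67 + $147.17 = $4,264.15
Net pay = $10,291.44 − $4,264.15 = $6,027.29

$6,027.29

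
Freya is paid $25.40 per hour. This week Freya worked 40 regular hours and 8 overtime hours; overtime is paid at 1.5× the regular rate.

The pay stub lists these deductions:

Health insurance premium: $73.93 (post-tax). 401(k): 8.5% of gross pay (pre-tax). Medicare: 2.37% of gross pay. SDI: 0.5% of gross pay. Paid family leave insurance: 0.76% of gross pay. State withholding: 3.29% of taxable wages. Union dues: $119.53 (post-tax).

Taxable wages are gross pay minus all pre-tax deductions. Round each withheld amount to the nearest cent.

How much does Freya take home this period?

$927.37

Regular pay: 40 × $25.40 = $1,016.00
Overtime pay: 8 × $25.40 × 1.5 = $304.80
Gross pay = $1,016.00 + $304.80 = $1,320.80
401(k): $1,320.80 × 0.085 = $112.27
Taxable wages = $1,320.80 − $112.27 = $1,208.53
State withholding: $1,208.53 × 0.0329 = $39.76
Medicare: $1,320.80 × 0.0237 = $31.30
SDI: $1,320.80 × 0.005 = $6.60
Paid family leave insurance: $1,320.80 × 0.0076 = $10.04
Union dues: $119.53
Health insurance premium: $73.93
Total deductions = $112.27 + $39.76 + $31.30 + $6.60 + $10.04 + $119.53 + $73.93 = $393.43
Net pay = $1,320.80 − $393.43 = $927.37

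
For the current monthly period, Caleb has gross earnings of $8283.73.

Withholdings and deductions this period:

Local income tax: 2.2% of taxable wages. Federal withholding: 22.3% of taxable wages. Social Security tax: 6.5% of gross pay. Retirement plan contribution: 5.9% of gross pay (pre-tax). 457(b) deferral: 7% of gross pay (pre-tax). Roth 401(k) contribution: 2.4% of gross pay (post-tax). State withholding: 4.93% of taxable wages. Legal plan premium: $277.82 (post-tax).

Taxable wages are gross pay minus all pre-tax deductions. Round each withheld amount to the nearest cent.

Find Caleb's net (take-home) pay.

457(b) deferral: $8283.73 × 0.07 = $579.86
Retirement plan contribution: $8283.73 × 0.059 = $488.74
Pre-tax total = $579.86 + $488.74 = $1068.60
Taxable wages = $8283.73 − $1068.60 = $7215.13
Federal withholding: $7215.13 × 0.223 = $1608.97
Local income tax: $7215.13 × 0.022 = $158.73
State withholding: $7215.13 × 0.0493 = $355.71
Social Security tax: $8283.73 × 0.065 = $538.44
Legal plan premium: $277.82
Roth 401(k) contribution: $8283.73 × 0.024 = $198.81
Total deductions = $579.86 + $488.74 + $1608.97 + $158.73 + $355.71 + $538.44 + $277.82 + $198.81 = $4207.08
Net pay = $8283.73 − $4207.08 = $4076.65

$4076.65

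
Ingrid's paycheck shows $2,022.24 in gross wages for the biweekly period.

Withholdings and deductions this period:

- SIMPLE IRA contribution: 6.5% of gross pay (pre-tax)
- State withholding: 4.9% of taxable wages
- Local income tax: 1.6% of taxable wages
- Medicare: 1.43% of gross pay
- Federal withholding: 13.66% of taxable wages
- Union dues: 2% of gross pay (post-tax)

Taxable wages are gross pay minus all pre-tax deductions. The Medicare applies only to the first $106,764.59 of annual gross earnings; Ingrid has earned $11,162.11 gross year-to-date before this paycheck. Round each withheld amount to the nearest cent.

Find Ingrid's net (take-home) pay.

$1,440.25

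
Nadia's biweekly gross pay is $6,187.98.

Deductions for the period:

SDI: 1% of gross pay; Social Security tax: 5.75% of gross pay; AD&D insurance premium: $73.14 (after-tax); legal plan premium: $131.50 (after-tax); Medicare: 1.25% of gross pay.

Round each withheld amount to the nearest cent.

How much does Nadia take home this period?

Social Security tax: $6,187.98 × 0.0575 = $355.81
SDI: $6,187.98 × 0.01 = $61.88
Medicare: $6,187.98 × 0.0125 = $77.35
AD&D insurance premium: $73.14
Legal plan premium: $131.50
Total deductions = $355.81 + $61.88 + $77.35 + $73.14 + $131.50 = $699.68
Net pay = $6,187.98 − $699.68 = $5,488.30

$5,488.30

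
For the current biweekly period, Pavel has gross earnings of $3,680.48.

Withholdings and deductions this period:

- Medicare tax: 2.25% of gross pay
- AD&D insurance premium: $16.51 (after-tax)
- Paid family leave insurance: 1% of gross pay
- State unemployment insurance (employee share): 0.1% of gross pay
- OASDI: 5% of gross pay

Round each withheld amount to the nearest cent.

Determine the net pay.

Paid family leave insurance: $3,680.48 × 0.01 = $36.80
Medicare tax: $3,680.48 × 0.0225 = $82.81
OASDI: $3,680.48 × 0.05 = $184.02
State unemployment insurance (employee share): $3,680.48 × 0.001 = $3.68
AD&D insurance premium: $16.51
Total deductions = $36.80 + $82.81 + $184.02 + $3.68 + $16.51 = $323.82
Net pay = $3,680.48 − $323.82 = $3,356.66

$3,356.66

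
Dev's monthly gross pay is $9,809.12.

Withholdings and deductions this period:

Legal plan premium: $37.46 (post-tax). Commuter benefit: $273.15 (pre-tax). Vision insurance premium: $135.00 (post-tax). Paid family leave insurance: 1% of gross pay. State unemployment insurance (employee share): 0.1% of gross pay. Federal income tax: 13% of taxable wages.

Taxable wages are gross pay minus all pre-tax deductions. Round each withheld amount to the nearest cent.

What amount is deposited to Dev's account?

Commuter benefit: $273.15
Taxable wages = $9,809.12 − $273.15 = $9,535.97
Federal income tax: $9,535.97 × 0.13 = $1,239.68
Paid family leave insurance: $9,809.12 × 0.01 = $98.09
State unemployment insurance (employee share): $9,809.12 × 0.001 = $9.81
Legal plan premium: $37.46
Vision insurance premium: $135.00
Total deductions = $273.15 + $1,239.68 + $98.09 + $9.81 + $37.46 + $135.00 = $1,793.19
Net pay = $9,809.12 − $1,793.19 = $8,015.93

$8,015.93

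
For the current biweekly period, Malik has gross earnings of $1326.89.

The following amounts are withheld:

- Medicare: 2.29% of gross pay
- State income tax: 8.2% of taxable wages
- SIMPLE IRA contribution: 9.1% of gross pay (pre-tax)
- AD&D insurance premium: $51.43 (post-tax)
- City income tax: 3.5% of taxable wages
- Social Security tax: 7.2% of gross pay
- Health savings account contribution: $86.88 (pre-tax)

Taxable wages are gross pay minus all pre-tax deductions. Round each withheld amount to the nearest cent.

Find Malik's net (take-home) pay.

$810.95

Health savings account contribution: $86.88
SIMPLE IRA contribution: $1326.89 × 0.091 = $120.75
Pre-tax total = $86.88 + $120.75 = $207.63
Taxable wages = $1326.89 − $207.63 = $1119.26
City income tax: $1119.26 × 0.035 = $39.17
State income tax: $1119.26 × 0.082 = $91.78
Medicare: $1326.89 × 0.0229 = $30.39
Social Security tax: $1326.89 × 0.072 = $95.54
AD&D insurance premium: $51.43
Total deductions = $86.88 + $120.75 + $39.17 + $91.78 + $30.39 + $95.54 + $51.43 = $515.94
Net pay = $1326.89 − $515.94 = $810.95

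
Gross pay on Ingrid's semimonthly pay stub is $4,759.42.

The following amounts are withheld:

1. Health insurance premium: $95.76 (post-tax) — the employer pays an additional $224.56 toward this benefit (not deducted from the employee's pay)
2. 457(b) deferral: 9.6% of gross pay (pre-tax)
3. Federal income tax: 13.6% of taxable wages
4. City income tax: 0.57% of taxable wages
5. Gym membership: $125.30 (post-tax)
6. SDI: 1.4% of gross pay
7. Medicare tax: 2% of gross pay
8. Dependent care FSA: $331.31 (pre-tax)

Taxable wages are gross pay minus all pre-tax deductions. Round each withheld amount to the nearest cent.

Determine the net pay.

457(b) deferral: $4,759.42 × 0.096 = $456.90
Dependent care FSA: $331.31
Pre-tax total = $456.90 + $331.31 = $788.21
Taxable wages = $4,759.42 − $788.21 = $3,971.21
City income tax: $3,971.21 × 0.0057 = $22.64
Federal income tax: $3,971.21 × 0.136 = $540.08
SDI: $4,759.42 × 0.014 = $66.63
Medicare tax: $4,759.42 × 0.02 = $95.19
Gym membership: $125.30
Health insurance premium: $95.76
(Employer's $224.56 toward health insurance premium is not withheld from the employee.)
Total deductions = $456.90 + $331.31 + $22.64 + $540.08 + $66.63 + $95.19 + $125.30 + $95.76 = $1,733.81
Net pay = $4,759.42 − $1,733.81 = $3,025.61

$3,025.61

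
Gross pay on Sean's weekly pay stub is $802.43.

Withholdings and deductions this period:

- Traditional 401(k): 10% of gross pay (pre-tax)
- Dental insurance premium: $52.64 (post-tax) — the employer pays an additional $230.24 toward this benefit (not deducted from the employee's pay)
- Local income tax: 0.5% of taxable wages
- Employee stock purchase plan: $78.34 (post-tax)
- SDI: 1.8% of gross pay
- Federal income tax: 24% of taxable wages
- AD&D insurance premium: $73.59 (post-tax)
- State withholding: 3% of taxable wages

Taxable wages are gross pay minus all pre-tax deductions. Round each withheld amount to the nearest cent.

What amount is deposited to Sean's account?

$304.57

Traditional 401(k): $802.43 × 0.1 = $80.24
Taxable wages = $802.43 − $80.24 = $722.19
State withholding: $722.19 × 0.03 = $21.67
Federal income tax: $722.19 × 0.24 = $173.33
Local income tax: $722.19 × 0.005 = $3.61
SDI: $802.43 × 0.018 = $14.44
AD&D insurance premium: $73.59
Dental insurance premium: $52.64
Employee stock purchase plan: $78.34
(Employer's $230.24 toward dental insurance premium is not withheld from the employee.)
Total deductions = $80.24 + $21.67 + $173.33 + $3.61 + $14.44 + $73.59 + $52.64 + $78.34 = $497.86
Net pay = $802.43 − $497.86 = $304.57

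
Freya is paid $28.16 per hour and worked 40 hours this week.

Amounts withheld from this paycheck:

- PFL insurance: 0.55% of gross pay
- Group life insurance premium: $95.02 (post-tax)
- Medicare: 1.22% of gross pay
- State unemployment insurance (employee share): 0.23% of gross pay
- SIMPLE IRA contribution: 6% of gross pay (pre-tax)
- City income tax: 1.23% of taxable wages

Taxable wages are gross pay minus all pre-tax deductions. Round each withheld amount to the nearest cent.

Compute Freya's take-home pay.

Gross pay: 40 × $28.16 = $1126.40
SIMPLE IRA contribution: $1126.40 × 0.06 = $67.58
Taxable wages = $1126.40 − $67.58 = $1058.82
City income tax: $1058.82 × 0.0123 = $13.02
State unemployment insurance (employee share): $1126.40 × 0.0023 = $2.59
PFL insurance: $1126.40 × 0.0055 = $6.20
Medicare: $1126.40 × 0.0122 = $13.74
Group life insurance premium: $95.02
Total deductions = $67.58 + $13.02 + $2.59 + $6.20 + $13.74 + $95.02 = $198.15
Net pay = $1126.40 − $198.15 = $928.25

$928.25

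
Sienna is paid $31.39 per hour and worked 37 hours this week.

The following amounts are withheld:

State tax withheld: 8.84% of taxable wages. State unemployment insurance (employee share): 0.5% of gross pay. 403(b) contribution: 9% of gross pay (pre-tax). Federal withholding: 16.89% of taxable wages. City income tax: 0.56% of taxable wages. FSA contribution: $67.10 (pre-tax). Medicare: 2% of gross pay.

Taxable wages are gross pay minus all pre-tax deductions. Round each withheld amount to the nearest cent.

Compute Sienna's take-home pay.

$700.54

Gross pay: 37 × $31.39 = $1,161.43
FSA contribution: $67.10
403(b) contribution: $1,161.43 × 0.09 = $104.53
Pre-tax total = $67.10 + $104.53 = $171.63
Taxable wages = $1,161.43 − $171.63 = $989.80
City income tax: $989.80 × 0.0056 = $5.54
State tax withheld: $989.80 × 0.0884 = $87.50
Federal withholding: $989.80 × 0.1689 = $167.18
Medicare: $1,161.43 × 0.02 = $23.23
State unemployment insurance (employee share): $1,161.43 × 0.005 = $5.81
Total deductions = $67.10 + $104.53 + $5.54 + $87.50 + $167.18 + $23.23 + $5.81 = $460.89
Net pay = $1,161.43 − $460.89 = $700.54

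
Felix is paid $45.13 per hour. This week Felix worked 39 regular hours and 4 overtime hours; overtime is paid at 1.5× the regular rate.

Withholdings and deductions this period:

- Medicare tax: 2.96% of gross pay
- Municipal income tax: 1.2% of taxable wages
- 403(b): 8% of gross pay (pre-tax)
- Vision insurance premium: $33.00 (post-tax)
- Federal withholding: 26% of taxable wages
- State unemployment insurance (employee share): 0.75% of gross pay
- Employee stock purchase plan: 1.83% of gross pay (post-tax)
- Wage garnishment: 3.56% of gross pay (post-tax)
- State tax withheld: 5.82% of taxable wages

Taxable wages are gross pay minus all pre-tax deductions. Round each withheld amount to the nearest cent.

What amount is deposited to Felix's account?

$1,033.64

Regular pay: 39 × $45.13 = $1,760.07
Overtime pay: 4 × $45.13 × 1.5 = $270.78
Gross pay = $1,760.07 + $270.78 = $2,030.85
403(b): $2,030.85 × 0.08 = $162.47
Taxable wages = $2,030.85 − $162.47 = $1,868.38
State tax withheld: $1,868.38 × 0.0582 = $108.74
Federal withholding: $1,868.38 × 0.26 = $485.78
Municipal income tax: $1,868.38 × 0.012 = $22.42
Medicare tax: $2,030.85 × 0.0296 = $60.11
State unemployment insurance (employee share): $2,030.85 × 0.0075 = $15.23
Wage garnishment: $2,030.85 × 0.0356 = $72.30
Employee stock purchase plan: $2,030.85 × 0.0183 = $37.16
Vision insurance premium: $33.00
Total deductions = $162.47 + $108.74 + $485.78 + $22.42 + $60.11 + $15.23 + $72.30 + $37.16 + $33.00 = $997.21
Net pay = $2,030.85 − $997.21 = $1,033.64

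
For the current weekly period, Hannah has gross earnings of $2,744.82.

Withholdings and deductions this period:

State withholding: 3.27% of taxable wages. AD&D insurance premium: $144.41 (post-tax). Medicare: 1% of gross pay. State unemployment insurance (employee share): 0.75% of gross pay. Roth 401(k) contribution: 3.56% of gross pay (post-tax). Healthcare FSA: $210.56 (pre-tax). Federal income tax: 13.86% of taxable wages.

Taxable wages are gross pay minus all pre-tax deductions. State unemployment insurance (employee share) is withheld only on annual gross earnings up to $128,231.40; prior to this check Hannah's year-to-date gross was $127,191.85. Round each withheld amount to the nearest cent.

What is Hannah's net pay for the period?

$1,822.76

Healthcare FSA: $210.56
Taxable wages = $2,744.82 − $210.56 = $2,534.26
State withholding: $2,534.26 × 0.0327 = $82.87
Federal income tax: $2,534.26 × 0.1386 = $351.25
State unemployment insurance (employee share): only $128,231.40 − $127,191.85 = $1,039.55 of this check is subject → $1,039.55 × 0.0075 = $7.80
Medicare: $2,744.82 × 0.01 = $27.45
Roth 401(k) contribution: $2,744.82 × 0.0356 = $97.72
AD&D insurance premium: $144.41
Total deductions = $210.56 + $82.87 + $351.25 + $7.80 + $27.45 + $97.72 + $144.41 = $922.06
Net pay = $2,744.82 − $922.06 = $1,822.76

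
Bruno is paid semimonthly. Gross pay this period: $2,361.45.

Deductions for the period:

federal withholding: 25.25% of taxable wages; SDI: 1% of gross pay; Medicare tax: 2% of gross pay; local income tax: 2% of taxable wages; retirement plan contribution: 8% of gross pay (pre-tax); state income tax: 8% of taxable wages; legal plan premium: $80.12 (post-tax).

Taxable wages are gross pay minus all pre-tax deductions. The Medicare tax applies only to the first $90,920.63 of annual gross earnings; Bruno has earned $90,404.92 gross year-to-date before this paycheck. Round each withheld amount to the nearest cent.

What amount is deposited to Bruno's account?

$1,292.68

Retirement plan contribution: $2,361.45 × 0.08 = $188.92
Taxable wages = $2,361.45 − $188.92 = $2,172.53
Federal withholding: $2,172.53 × 0.2525 = $548.56
State income tax: $2,172.53 × 0.08 = $173.80
Local income tax: $2,172.53 × 0.02 = $43.45
Medicare tax: only $90,920.63 − $90,404.92 = $515.71 of this check is subject → $515.71 × 0.02 = $10.31
SDI: $2,361.45 × 0.01 = $23.61
Legal plan premium: $80.12
Total deductions = $188.92 + $548.56 + $173.80 + $43.45 + $10.31 + $23.61 + $80.12 = $1,068.77
Net pay = $2,361.45 − $1,068.77 = $1,292.68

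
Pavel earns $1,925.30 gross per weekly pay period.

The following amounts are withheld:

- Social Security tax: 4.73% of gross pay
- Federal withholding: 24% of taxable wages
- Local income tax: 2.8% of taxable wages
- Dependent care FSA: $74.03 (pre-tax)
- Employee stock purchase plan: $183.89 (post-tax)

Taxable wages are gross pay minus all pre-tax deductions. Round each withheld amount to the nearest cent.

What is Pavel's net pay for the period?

Dependent care FSA: $74.03
Taxable wages = $1,925.30 − $74.03 = $1,851.27
Federal withholding: $1,851.27 × 0.24 = $444.30
Local income tax: $1,851.27 × 0.028 = $51.84
Social Security tax: $1,925.30 × 0.0473 = $91.07
Employee stock purchase plan: $183.89
Total deductions = $74.03 + $444.30 + $51.84 + $91.07 + $183.89 = $845.13
Net pay = $1,925.30 − $845.13 = $1,080.17

$1,080.17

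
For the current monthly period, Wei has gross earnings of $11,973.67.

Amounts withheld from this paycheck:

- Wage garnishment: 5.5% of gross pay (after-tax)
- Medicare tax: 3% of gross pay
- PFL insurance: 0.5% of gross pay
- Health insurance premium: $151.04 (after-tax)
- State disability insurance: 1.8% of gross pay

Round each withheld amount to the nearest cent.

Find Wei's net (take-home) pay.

$10,529.47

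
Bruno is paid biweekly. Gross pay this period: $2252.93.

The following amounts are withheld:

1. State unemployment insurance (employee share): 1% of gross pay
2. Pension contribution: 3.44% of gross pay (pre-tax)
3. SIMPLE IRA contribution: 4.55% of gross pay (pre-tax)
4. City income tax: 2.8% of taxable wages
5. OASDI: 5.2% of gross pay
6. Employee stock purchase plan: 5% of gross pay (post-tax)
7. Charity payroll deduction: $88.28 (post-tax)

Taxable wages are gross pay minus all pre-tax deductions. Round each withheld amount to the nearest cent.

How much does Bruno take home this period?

SIMPLE IRA contribution: $2252.93 × 0.0455 = $102.51
Pension contribution: $2252.93 × 0.0344 = $77.50
Pre-tax total = $102.51 + $77.50 = $180.01
Taxable wages = $2252.93 − $180.01 = $2072.92
City income tax: $2072.92 × 0.028 = $58.04
State unemployment insurance (employee share): $2252.93 × 0.01 = $22.53
OASDI: $2252.93 × 0.052 = $117.15
Charity payroll deduction: $88.28
Employee stock purchase plan: $2252.93 × 0.05 = $112.65
Total deductions = $102.51 + $77.50 + $58.04 + $22.53 + $117.15 + $88.28 + $112.65 = $578.66
Net pay = $2252.93 − $578.66 = $1674.27

$1674.27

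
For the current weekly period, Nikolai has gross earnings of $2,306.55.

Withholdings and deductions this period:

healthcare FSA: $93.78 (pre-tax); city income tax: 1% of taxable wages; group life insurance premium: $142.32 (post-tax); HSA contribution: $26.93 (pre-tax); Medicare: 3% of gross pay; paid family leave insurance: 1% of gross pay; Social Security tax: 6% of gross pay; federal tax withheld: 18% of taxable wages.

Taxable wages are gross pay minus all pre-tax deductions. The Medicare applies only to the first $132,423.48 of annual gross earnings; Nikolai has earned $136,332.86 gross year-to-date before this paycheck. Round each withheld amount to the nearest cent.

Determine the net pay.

$1,466.75

HSA contribution: $26.93
Healthcare FSA: $93.78
Pre-tax total = $26.93 + $93.78 = $120.71
Taxable wages = $2,306.55 − $120.71 = $2,185.84
Federal tax withheld: $2,185.84 × 0.18 = $393.45
City income tax: $2,185.84 × 0.01 = $21.86
Social Security tax: $2,306.55 × 0.06 = $138.39
Paid family leave insurance: $2,306.55 × 0.01 = $23.07
Medicare: annual cap $132,423.48 already reached (YTD $136,332.86), so $0.00
Group life insurance premium: $142.32
Total deductions = $26.93 + $93.78 + $393.45 + $21.86 + $138.39 + $23.07 + $0.00 + $142.32 = $839.80
Net pay = $2,306.55 − $839.80 = $1,466.75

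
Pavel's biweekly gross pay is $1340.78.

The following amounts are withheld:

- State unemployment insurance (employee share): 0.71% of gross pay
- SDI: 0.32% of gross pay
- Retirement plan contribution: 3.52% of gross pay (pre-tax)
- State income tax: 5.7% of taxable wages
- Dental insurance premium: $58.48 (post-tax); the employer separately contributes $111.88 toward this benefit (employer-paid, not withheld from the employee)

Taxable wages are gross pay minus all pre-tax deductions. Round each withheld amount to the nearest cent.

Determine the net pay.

$1147.56

Retirement plan contribution: $1340.78 × 0.0352 = $47.20
Taxable wages = $1340.78 − $47.20 = $1293.58
State income tax: $1293.58 × 0.057 = $73.73
State unemployment insurance (employee share): $1340.78 × 0.0071 = $9.52
SDI: $1340.78 × 0.0032 = $4.29
Dental insurance premium: $58.48
(Employer's $111.88 toward dental insurance premium is not withheld from the employee.)
Total deductions = $47.20 + $73.73 + $9.52 + $4.29 + $58.48 = $193.22
Net pay = $1340.78 − $193.22 = $1147.56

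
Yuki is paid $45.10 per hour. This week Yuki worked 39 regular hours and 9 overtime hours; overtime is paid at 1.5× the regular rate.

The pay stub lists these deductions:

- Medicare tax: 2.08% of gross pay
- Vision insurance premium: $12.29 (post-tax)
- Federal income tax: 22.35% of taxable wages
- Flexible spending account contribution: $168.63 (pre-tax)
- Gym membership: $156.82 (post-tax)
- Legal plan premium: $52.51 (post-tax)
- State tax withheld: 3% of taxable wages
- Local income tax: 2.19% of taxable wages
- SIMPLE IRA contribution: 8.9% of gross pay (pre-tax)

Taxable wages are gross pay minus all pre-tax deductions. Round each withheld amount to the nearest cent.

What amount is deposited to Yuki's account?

$1,169.91

Regular pay: 39 × $45.10 = $1,758.90
Overtime pay: 9 × $45.10 × 1.5 = $608.85
Gross pay = $1,758.90 + $608.85 = $2,367.75
SIMPLE IRA contribution: $2,367.75 × 0.089 = $210.73
Flexible spending account contribution: $168.63
Pre-tax total = $210.73 + $168.63 = $379.36
Taxable wages = $2,367.75 − $379.36 = $1,988.39
State tax withheld: $1,988.39 × 0.03 = $59.65
Federal income tax: $1,988.39 × 0.2235 = $444.41
Local income tax: $1,988.39 × 0.0219 = $43.55
Medicare tax: $2,367.75 × 0.0208 = $49.25
Vision insurance premium: $12.29
Legal plan premium: $52.51
Gym membership: $156.82
Total deductions = $210.73 + $168.63 + $59.65 + $444.41 + $43.55 + $49.25 + $12.29 + $52.51 + $156.82 = $1,197.84
Net pay = $2,367.75 − $1,197.84 = $1,169.91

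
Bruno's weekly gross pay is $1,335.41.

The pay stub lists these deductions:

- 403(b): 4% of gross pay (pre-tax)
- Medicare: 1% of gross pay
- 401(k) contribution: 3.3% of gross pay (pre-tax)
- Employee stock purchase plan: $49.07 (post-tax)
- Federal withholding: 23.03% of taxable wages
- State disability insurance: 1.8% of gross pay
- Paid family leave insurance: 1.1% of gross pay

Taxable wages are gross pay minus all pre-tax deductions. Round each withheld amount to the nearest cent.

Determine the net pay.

$851.68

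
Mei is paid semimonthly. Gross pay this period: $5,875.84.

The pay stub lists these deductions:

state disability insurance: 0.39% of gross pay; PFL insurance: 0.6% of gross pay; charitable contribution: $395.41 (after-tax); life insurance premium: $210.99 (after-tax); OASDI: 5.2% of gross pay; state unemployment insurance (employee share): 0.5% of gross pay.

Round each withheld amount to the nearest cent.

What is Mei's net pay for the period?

$4,876.34

State unemployment insurance (employee share): $5,875.84 × 0.005 = $29.38
PFL insurance: $5,875.84 × 0.006 = $35.26
OASDI: $5,875.84 × 0.052 = $305.54
State disability insurance: $5,875.84 × 0.0039 = $22.92
Charitable contribution: $395.41
Life insurance premium: $210.99
Total deductions = $29.38 + $35.26 + $305.54 + $22.92 + $395.41 + $210.99 = $999.50
Net pay = $5,875.84 − $999.50 = $4,876.34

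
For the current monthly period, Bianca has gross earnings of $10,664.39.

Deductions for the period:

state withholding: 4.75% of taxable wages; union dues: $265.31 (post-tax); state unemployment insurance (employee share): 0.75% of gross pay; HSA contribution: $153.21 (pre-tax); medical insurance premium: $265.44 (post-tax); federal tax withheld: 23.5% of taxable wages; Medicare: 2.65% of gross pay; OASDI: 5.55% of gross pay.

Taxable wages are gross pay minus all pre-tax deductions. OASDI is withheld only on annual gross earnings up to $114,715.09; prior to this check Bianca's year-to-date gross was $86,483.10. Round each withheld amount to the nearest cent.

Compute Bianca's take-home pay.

HSA contribution: $153.21
Taxable wages = $10,664.39 − $153.21 = $10,511.18
Federal tax withheld: $10,511.18 × 0.235 = $2,470.13
State withholding: $10,511.18 × 0.0475 = $499.28
Medicare: $10,664.39 × 0.0265 = $282.61
OASDI: cap not yet reached, full $10,664.39 is subject → $10,664.39 × 0.0555 = $591.87
State unemployment insurance (employee share): $10,664.39 × 0.0075 = $79.98
Medical insurance premium: $265.44
Union dues: $265.31
Total deductions = $153.21 + $2,470.13 + $499.28 + $282.61 + $591.87 + $79.98 + $265.44 + $265.31 = $4,607.83
Net pay = $10,664.39 − $4,607.83 = $6,056.56

$6,056.56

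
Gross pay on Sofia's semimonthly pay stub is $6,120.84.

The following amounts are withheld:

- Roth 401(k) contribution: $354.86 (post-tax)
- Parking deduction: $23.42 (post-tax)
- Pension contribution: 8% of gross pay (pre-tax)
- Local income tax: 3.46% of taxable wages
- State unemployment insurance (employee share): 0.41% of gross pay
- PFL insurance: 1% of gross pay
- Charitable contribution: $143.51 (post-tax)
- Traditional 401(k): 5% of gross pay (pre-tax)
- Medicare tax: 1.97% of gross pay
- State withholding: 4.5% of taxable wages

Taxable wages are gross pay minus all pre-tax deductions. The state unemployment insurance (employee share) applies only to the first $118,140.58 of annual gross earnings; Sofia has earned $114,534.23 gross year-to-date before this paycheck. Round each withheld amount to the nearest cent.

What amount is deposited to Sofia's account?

$4,182.88

Traditional 401(k): $6,120.84 × 0.05 = $306.04
Pension contribution: $6,120.84 × 0.08 = $489.67
Pre-tax total = $306.04 + $489.67 = $795.71
Taxable wages = $6,120.84 − $795.71 = $5,325.13
State withholding: $5,325.13 × 0.045 = $239.63
Local income tax: $5,325.13 × 0.0346 = $184.25
Medicare tax: $6,120.84 × 0.0197 = $120.58
PFL insurance: $6,120.84 × 0.01 = $61.21
State unemployment insurance (employee share): only $118,140.58 − $114,534.23 = $3,606.35 of this check is subject → $3,606.35 × 0.0041 = $14.79
Roth 401(k) contribution: $354.86
Charitable contribution: $143.51
Parking deduction: $23.42
Total deductions = $306.04 + $489.67 + $239.63 + $184.25 + $120.58 + $61.21 + $14.79 + $354.86 + $143.51 + $23.42 = $1,937.96
Net pay = $6,120.84 − $1,937.96 = $4,182.88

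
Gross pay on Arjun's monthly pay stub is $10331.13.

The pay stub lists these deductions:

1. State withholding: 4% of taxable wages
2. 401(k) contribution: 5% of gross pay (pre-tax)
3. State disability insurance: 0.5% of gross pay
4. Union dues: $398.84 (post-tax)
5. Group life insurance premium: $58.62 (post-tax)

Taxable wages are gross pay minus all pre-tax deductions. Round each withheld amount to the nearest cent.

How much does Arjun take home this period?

$8912.87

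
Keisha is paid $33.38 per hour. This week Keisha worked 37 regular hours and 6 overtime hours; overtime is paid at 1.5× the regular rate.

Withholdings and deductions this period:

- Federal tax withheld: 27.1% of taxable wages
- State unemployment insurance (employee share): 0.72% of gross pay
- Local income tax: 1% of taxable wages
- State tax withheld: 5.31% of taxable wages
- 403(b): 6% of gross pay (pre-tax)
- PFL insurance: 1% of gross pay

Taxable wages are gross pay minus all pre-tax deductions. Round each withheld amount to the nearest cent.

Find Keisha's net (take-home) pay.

Regular pay: 37 × $33.38 = $1,235.06
Overtime pay: 6 × $33.38 × 1.5 = $300.42
Gross pay = $1,235.06 + $300.42 = $1,535.48
403(b): $1,535.48 × 0.06 = $92.13
Taxable wages = $1,535.48 − $92.13 = $1,443.35
Local income tax: $1,443.35 × 0.01 = $14.43
Federal tax withheld: $1,443.35 × 0.271 = $391.15
State tax withheld: $1,443.35 × 0.0531 = $76.64
PFL insurance: $1,535.48 × 0.01 = $15.35
State unemployment insurance (employee share): $1,535.48 × 0.0072 = $11.06
Total deductions = $92.13 + $14.43 + $391.15 + $76.64 + $15.35 + $11.06 = $600.76
Net pay = $1,535.48 − $600.76 = $934.72

$934.72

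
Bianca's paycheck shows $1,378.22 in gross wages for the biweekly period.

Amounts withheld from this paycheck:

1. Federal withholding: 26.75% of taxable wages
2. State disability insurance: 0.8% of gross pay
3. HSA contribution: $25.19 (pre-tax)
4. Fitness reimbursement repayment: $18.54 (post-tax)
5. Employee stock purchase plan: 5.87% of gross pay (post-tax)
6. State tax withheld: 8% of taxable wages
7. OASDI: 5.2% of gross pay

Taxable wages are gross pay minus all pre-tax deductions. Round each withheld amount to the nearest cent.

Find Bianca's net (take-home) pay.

HSA contribution: $25.19
Taxable wages = $1,378.22 − $25.19 = $1,353.03
State tax withheld: $1,353.03 × 0.08 = $108.24
Federal withholding: $1,353.03 × 0.2675 = $361.94
State disability insurance: $1,378.22 × 0.008 = $11.03
OASDI: $1,378.22 × 0.052 = $71.67
Fitness reimbursement repayment: $18.54
Employee stock purchase plan: $1,378.22 × 0.0587 = $80.90
Total deductions = $25.19 + $108.24 + $361.94 + $11.03 + $71.67 + $18.54 + $80.90 = $677.51
Net pay = $1,378.22 − $677.51 = $700.71

$700.71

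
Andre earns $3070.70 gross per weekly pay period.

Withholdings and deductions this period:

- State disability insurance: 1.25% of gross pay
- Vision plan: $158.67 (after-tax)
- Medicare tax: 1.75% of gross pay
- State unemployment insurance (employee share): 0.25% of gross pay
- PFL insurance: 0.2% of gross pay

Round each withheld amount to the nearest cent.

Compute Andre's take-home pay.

State unemployment insurance (employee share): $3070.70 × 0.0025 = $7.68
PFL insurance: $3070.70 × 0.002 = $6.14
State disability insurance: $3070.70 × 0.0125 = $38.38
Medicare tax: $3070.70 × 0.0175 = $53.74
Vision plan: $158.67
Total deductions = $7.68 + $6.14 + $38.38 + $53.74 + $158.67 = $264.61
Net pay = $3070.70 − $264.61 = $2806.09

$2806.09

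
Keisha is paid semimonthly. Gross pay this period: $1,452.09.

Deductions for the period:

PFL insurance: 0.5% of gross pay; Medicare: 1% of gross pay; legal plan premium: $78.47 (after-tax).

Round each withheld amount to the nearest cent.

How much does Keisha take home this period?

$1,351.84

Medicare: $1,452.09 × 0.01 = $14.52
PFL insurance: $1,452.09 × 0.005 = $7.26
Legal plan premium: $78.47
Total deductions = $14.52 + $7.26 + $78.47 = $100.25
Net pay = $1,452.09 − $100.25 = $1,351.84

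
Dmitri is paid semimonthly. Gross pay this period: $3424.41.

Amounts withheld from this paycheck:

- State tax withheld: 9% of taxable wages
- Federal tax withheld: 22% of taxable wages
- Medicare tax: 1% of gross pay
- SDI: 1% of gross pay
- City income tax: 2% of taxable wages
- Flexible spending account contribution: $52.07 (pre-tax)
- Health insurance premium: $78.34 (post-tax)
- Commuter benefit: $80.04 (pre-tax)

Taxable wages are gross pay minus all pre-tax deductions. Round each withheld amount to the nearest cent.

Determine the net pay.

Commuter benefit: $80.04
Flexible spending account contribution: $52.07
Pre-tax total = $80.04 + $52.07 = $132.11
Taxable wages = $3424.41 − $132.11 = $3292.30
City income tax: $3292.30 × 0.02 = $65.85
State tax withheld: $3292.30 × 0.09 = $296.31
Federal tax withheld: $3292.30 × 0.22 = $724.31
SDI: $3424.41 × 0.01 = $34.24
Medicare tax: $3424.41 × 0.01 = $34.24
Health insurance premium: $78.34
Total deductions = $80.04 + $52.07 + $65.85 + $296.31 + $724.31 + $34.24 + $34.24 + $78.34 = $1365.40
Net pay = $3424.41 − $1365.40 = $2059.01

$2059.01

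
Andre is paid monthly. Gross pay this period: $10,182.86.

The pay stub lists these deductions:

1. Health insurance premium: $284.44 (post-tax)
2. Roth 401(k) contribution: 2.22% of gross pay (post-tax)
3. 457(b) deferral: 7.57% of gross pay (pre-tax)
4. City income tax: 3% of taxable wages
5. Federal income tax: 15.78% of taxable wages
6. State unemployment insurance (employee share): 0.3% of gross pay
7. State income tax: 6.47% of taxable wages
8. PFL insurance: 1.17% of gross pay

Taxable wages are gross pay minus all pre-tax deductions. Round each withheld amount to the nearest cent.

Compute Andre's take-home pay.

$6,375.29

457(b) deferral: $10,182.86 × 0.0757 = $770.84
Taxable wages = $10,182.86 − $770.84 = $9,412.02
State income tax: $9,412.02 × 0.0647 = $608.96
Federal income tax: $9,412.02 × 0.1578 = $1,485.22
City income tax: $9,412.02 × 0.03 = $282.36
State unemployment insurance (employee share): $10,182.86 × 0.003 = $30.55
PFL insurance: $10,182.86 × 0.0117 = $119.14
Roth 401(k) contribution: $10,182.86 × 0.0222 = $226.06
Health insurance premium: $284.44
Total deductions = $770.84 + $608.96 + $1,485.22 + $282.36 + $30.55 + $119.14 + $226.06 + $284.44 = $3,807.57
Net pay = $10,182.86 − $3,807.57 = $6,375.29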